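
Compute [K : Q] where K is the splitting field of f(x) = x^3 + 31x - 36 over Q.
[K : Q] = 6

By the rational root test, any rational root of the monic integer polynomial f(x) = x^3 + 31x - 36 must be an integer dividing the constant term -36, i.e. one of ±{1, 2, 3, 4, 6, 9, 12, 18, 36}. Evaluating: f(1) = -4, f(-1) = -68, f(2) = 34, f(-2) = -106, f(3) = 84, f(-3) = -156, f(4) = 152, f(-4) = -224, f(6) = 366, f(-6) = -438, f(9) = 972, f(-9) = -1044, f(12) = 2064, f(-12) = -2136, f(18) = 6354, f(-18) = -6426, f(36) = 47736, f(-36) = -47808; none is 0, so f has no rational root and is therefore irreducible over Q (a cubic with no linear factor over a field is irreducible). For an irreducible cubic, the Galois group is A_3 or S_3 according as the discriminant disc(f) = -4a^3 - 27b^2 = -4·(31)^3 - 27·(-36)^2 = -154156 is or is not a square in Q. Here disc(f) = -154156 is not a perfect square in Q, so the Galois group of f over Q is not contained in A_3 and must be all of S_3. The splitting field has degree |S_3| = 6 over Q, so [K : Q] = 6.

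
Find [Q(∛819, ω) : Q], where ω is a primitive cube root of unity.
[Q(∛819, ω) : Q] = 6

[Q(∛819):Q] = 3 (min poly x^3 - 819, irreducible since 819 is not a perfect cube). [Q(ω):Q] = 2 (min poly x^2 + x + 1). Since Q(∛819) ⊂ R and ω ∉ R, we have ω ∉ Q(∛819), so x^2 + x + 1 remains irreducible over Q(∛819) and [Q(∛819, ω) : Q(∛819)] = 2. By the tower law, [Q(∛819, ω) : Q] = 3 · 2 = 6. (In fact Q(∛819, ω) is the splitting field of x^3 - 819 over Q.)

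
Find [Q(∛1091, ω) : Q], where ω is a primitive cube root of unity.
[Q(∛1091, ω) : Q] = 6

[Q(∛1091):Q] = 3 (min poly x^3 - 1091, irreducible since 1091 is not a perfect cube). [Q(ω):Q] = 2 (min poly x^2 + x + 1). Since Q(∛1091) ⊂ R and ω ∉ R, we have ω ∉ Q(∛1091), so x^2 + x + 1 remains irreducible over Q(∛1091) and [Q(∛1091, ω) : Q(∛1091)] = 2. By the tower law, [Q(∛1091, ω) : Q] = 3 · 2 = 6. (In fact Q(∛1091, ω) is the splitting field of x^3 - 1091 over Q.)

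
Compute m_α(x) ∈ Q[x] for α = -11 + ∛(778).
m_α(x) = x^3 + 33x^2 + 363x + 553

Set β = α + 11 = ∛(778), so β^3 = 778. Then (α + 11)^3 - 778 = 0, i.e. α is a root of g(x) = (x + 11)^3 - 778 = x^3 + 33x^2 + 363x + 553. Since g(x) = h(x + 11) where h(x) = x^3 - 778, and h is irreducible over Q (because 778 is not a perfect cube, so h has no rational root, and a monic cubic with no rational root is irreducible), g is also irreducible (irreducibility is preserved under the substitution x → x + 11). Hence m_α(x) = x^3 + 33x^2 + 363x + 553.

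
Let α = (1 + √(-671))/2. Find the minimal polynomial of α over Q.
m_α(x) = x^2 - x + 168

From 2α - 1 = √(-671), squaring gives (2α - 1)^2 = -671, i.e. 4α^2 - 4α + 1 = -671, so α^2 - α + (1 + 671)/4 = 0. Since -671 ≡ 1 (mod 4), (1 + 671)/4 = 168 ∈ Z. The polynomial x^2 - x + 168 has discriminant 1 - 4·(168) = -671, which is not a perfect square in Q (d = -671 is squarefree and ≠ 1), so x^2 - x + 168 is irreducible over Q. It is the minimal polynomial of α.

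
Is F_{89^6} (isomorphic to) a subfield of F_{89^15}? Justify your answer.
No: F_{89^6} is not a subfield of F_{89^15}

F_{p^m} embeds in F_{p^n} iff m | n. Here 6 ∤ 15 (since 15 = 2·6 + 3 with remainder 3 ≠ 0), so F_{89^6} is not a subfield of F_{89^15}. Equivalently: if it were, the tower law would give 6 = [F_{89^6}:F_89] dividing [F_{89^15}:F_89] = 15, contradiction.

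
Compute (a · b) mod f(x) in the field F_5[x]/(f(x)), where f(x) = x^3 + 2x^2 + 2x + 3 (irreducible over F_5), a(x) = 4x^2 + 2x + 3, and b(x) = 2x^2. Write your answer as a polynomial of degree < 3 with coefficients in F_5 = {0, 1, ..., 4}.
a · b ≡ 4x^2 + 1 (mod f(x))

Multiply in F_5[x]: a(x)·b(x) = (4x^2 + 2x + 3)·(2x^2) = 3x^4 + 4x^3 + x^2. This has degree ≥ 3, so divide by f(x) over F_5: 3x^4 + 4x^3 + x^2 = (3x + 3)·(x^3 + 2x^2 + 2x + 3) + (4x^2 + 1). Hence a·b ≡ 4x^2 + 1 (mod f). (F_5[x]/(f) is a field with 5^3 = 125 elements since f is irreducible of degree 3.)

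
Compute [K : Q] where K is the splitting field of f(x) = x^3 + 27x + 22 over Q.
[K : Q] = 6

By the rational root test, any rational root of the monic integer polynomial f(x) = x^3 + 27x + 22 must be an integer dividing the constant term 22, i.e. one of ±{1, 2, 11, 22}. Evaluating: f(1) = 50, f(-1) = -6, f(2) = 84, f(-2) = -40, f(11) = 1650, f(-11) = -1606, f(22) = 11264, f(-22) = -11220; none is 0, so f has no rational root and is therefore irreducible over Q (a cubic with no linear factor over a field is irreducible). For an irreducible cubic, the Galois group is A_3 or S_3 according as the discriminant disc(f) = -4a^3 - 27b^2 = -4·(27)^3 - 27·(22)^2 = -91800 is or is not a square in Q. Here disc(f) = -91800 is not a perfect square in Q, so the Galois group of f over Q is not contained in A_3 and must be all of S_3. The splitting field has degree |S_3| = 6 over Q, so [K : Q] = 6.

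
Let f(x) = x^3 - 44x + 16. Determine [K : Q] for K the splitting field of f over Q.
[K : Q] = 6

By the rational root test, any rational root of the monic integer polynomial f(x) = x^3 - 44x + 16 must be an integer dividing the constant term 16, i.e. one of ±{1, 2, 4, 8, 16}. Evaluating: f(1) = -27, f(-1) = 59, f(2) = -64, f(-2) = 96, f(4) = -96, f(-4) = 128, f(8) = 176, f(-8) = -144, f(16) = 3408, f(-16) = -3376; none is 0, so f has no rational root and is therefore irreducible over Q (a cubic with no linear factor over a field is irreducible). For an irreducible cubic, the Galois group is A_3 or S_3 according as the discriminant disc(f) = -4a^3 - 27b^2 = -4·(-44)^3 - 27·(16)^2 = 333824 is or is not a square in Q. Here disc(f) = 333824 is not a perfect square in Q, so the Galois group of f over Q is not contained in A_3 and must be all of S_3. The splitting field has degree |S_3| = 6 over Q, so [K : Q] = 6.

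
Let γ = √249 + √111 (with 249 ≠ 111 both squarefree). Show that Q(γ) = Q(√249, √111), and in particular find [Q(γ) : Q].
[Q(γ) : Q] = 4 (equivalently, Q(γ) = Q(√249, √111))

Obviously Q(γ) ⊆ Q(√249, √111), and [Q(√249, √111):Q] = 4 (since 249, 111 are distinct squarefree integers > 1 with 27639 not a perfect square). To show equality we compute the minimal polynomial of γ. From γ = √249 + √111: γ^2 = 249 + 2√(27639) + 111 = 360 + 2√(27639), so γ^2 - 360 = 2√(27639); squaring, (γ^2 - 360)^2 = 4·27639, i.e. γ^4 - 720γ^2 + 129600 - 110556 = 0, i.e. γ^4 - 720γ^2 + 19044 = 0. So γ is a root of x^4 - 720x^2 + 19044. This polynomial is irreducible over Q: it has no rational root (each ±√249 ± √111 is irrational), and any factorization into two quadratics over Q would force √(27639) ∈ Q (pairing opposite roots) or √249, √111 ∈ Q (other pairings), all impossible. Hence [Q(γ):Q] = 4 = [Q(√249, √111):Q], so Q(γ) = Q(√249, √111).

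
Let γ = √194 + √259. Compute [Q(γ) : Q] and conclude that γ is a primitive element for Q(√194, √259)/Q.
[Q(γ) : Q] = 4 (equivalently, Q(γ) = Q(√194, √259))

Obviously Q(γ) ⊆ Q(√194, √259), and [Q(√194, √259):Q] = 4 (since 194, 259 are distinct squarefree integers > 1 with 50246 not a perfect square). To show equality we compute the minimal polynomial of γ. From γ = √194 + √259: γ^2 = 194 + 2√(50246) + 259 = 453 + 2√(50246), so γ^2 - 453 = 2√(50246); squaring, (γ^2 - 453)^2 = 4·50246, i.e. γ^4 - 906γ^2 + 205209 - 200984 = 0, i.e. γ^4 - 906γ^2 + 4225 = 0. So γ is a root of x^4 - 906x^2 + 4225. This polynomial is irreducible over Q: it has no rational root (each ±√194 ± √259 is irrational), and any factorization into two quadratics over Q would force √(50246) ∈ Q (pairing opposite roots) or √194, √259 ∈ Q (other pairings), all impossible. Hence [Q(γ):Q] = 4 = [Q(√194, √259):Q], so Q(γ) = Q(√194, √259).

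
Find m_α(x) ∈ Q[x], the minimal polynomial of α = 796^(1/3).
m_α(x) = x^3 - 796

α satisfies α^3 = 796, so x^3 - 796 annihilates α. By the rational root test, a rational root p/q (in lowest terms) of x^3 - 796 would satisfy p^3 = 796 q^3, forcing q = 1 and p^3 = 796; but 796 is not a perfect cube, contradiction. A monic cubic over Q with no rational root is irreducible (any nontrivial factorization would include a linear factor). Hence x^3 - 796 is the minimal polynomial of α, and in particular [Q(α):Q] = 3.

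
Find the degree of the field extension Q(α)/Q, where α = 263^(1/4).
[Q(α):Q] = 4

α is a root of x^4 - 263. By Eisenstein's criterion at the prime p = 263 (which divides the constant term 263 but p^2 = 69169 does not, since 263 is squarefree), x^4 - 263 is irreducible over Q. Hence [Q(α):Q] = 4.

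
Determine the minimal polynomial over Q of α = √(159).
m_α(x) = x^2 - 159

α satisfies α^2 - 159 = 0, so x^2 - 159 annihilates α. Since d = 159 is squarefree and ≠ 1, it is not a perfect square in Q, so x^2 - 159 has no rational root and is therefore irreducible over Q (a degree-2 polynomial over a field is irreducible iff it has no root). Hence m_α(x) = x^2 - 159.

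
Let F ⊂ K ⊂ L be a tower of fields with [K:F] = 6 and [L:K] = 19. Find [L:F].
[L:F] = 114

The tower law says that for any tower of field extensions F ⊂ K ⊂ L with finite degrees, [L:F] = [L:K] · [K:F]. Here this gives [L:F] = 19 · 6 = 114.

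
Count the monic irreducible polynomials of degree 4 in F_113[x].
There are 40758648 monic irreducible polynomials of degree 4 over F_113

Each element of F_{113^4} that lies in no proper subfield is a root of exactly one monic irreducible of degree 4 over F_113, and each such polynomial has 4 distinct roots in F_{113^4}. By Möbius inversion the count is N_113(4) = (1/4) Σ_{d|4} μ(4/d) · 113^d = (1/4)(μ(4)·113^1 + μ(2)·113^2 + μ(1)·113^4) = 163034592/4 = 40758648.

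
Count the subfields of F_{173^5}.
F_{173^5} has 2 subfields

The subfields of F_{p^n} are exactly the fields F_{p^d} for d | n (each is the fixed field of the unique index-d subgroup of Gal(F_{p^n}/F_p) ≅ Z/nZ). The divisors of n = 5 are {1, 5}, giving 2 subfields: F_{173^1}, F_{173^5}.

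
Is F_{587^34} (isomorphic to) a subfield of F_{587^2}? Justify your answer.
No: F_{587^34} is not a subfield of F_{587^2}

F_{p^m} embeds in F_{p^n} iff m | n. Here 34 ∤ 2 (since 2 = 0·34 + 2 with remainder 2 ≠ 0), so F_{587^34} is not a subfield of F_{587^2}. Equivalently: if it were, the tower law would give 34 = [F_{587^34}:F_587] dividing [F_{587^2}:F_587] = 2, contradiction.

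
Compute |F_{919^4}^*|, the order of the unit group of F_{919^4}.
|F_{919^4}^*| = 713283282720

F_{919^4} has 919^4 = 713283282721 elements; its multiplicative group consists of all nonzero elements, so |F_{919^4}^*| = 713283282721 - 1 = 713283282720. (It is cyclic since any finite subgroup of the multiplicative group of a field is cyclic.)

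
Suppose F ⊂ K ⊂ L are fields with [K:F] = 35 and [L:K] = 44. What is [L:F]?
[L:F] = 1540

The tower law says that for any tower of field extensions F ⊂ K ⊂ L with finite degrees, [L:F] = [L:K] · [K:F]. Here this gives [L:F] = 44 · 35 = 1540.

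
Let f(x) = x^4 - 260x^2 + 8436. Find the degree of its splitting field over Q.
[K : Q] = 4

Solving the quadratic in x^2: x^2 = (260 ± √(260^2 - 4·8436))/2 = (260 ± √33856)/2 = (260 ± 184)/2, giving x^2 = 38 or x^2 = 222. So f(x) = (x^2 - 38)(x^2 - 222) and the roots of f are ±√38, ±√222. Hence the splitting field is K = Q(√38, √222). Since 38 and 222 are distinct squarefree integers > 1, their product 8436 is not a perfect square, so √222 ∉ Q(√38). By the tower law [K:Q] = [Q(√38,√222):Q(√38)] · [Q(√38):Q] = 2 · 2 = 4.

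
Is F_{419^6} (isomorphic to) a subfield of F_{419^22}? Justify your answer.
No: F_{419^6} is not a subfield of F_{419^22}

F_{p^m} embeds in F_{p^n} iff m | n. Here 6 ∤ 22 (since 22 = 3·6 + 4 with remainder 4 ≠ 0), so F_{419^6} is not a subfield of F_{419^22}. Equivalently: if it were, the tower law would give 6 = [F_{419^6}:F_419] dividing [F_{419^22}:F_419] = 22, contradiction.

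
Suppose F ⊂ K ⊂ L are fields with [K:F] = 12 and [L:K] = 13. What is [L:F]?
[L:F] = 156

The tower law says that for any tower of field extensions F ⊂ K ⊂ L with finite degrees, [L:F] = [L:K] · [K:F]. Here this gives [L:F] = 13 · 12 = 156.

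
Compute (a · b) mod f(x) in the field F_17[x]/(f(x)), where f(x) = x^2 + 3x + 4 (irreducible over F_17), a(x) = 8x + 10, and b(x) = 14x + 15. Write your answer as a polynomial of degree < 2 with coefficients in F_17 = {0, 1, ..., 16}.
a · b ≡ 9x + 8 (mod f(x))

Multiply in F_17[x]: a(x)·b(x) = (8x + 10)·(14x + 15) = 10x^2 + 5x + 14. This has degree ≥ 2, so divide by f(x) over F_17: 10x^2 + 5x + 14 = (10)·(x^2 + 3x + 4) + (9x + 8). Hence a·b ≡ 9x + 8 (mod f). (F_17[x]/(f) is a field with 17^2 = 289 elements since f is irreducible of degree 2.)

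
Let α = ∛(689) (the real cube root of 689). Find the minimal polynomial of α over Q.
m_α(x) = x^3 - 689

α satisfies α^3 = 689, so x^3 - 689 annihilates α. By the rational root test, a rational root p/q (in lowest terms) of x^3 - 689 would satisfy p^3 = 689 q^3, forcing q = 1 and p^3 = 689; but 689 is not a perfect cube, contradiction. A monic cubic over Q with no rational root is irreducible (any nontrivial factorization would include a linear factor). Hence x^3 - 689 is the minimal polynomial of α, and in particular [Q(α):Q] = 3.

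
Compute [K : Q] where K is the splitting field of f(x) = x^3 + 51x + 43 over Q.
[K : Q] = 6

By the rational root test, any rational root of the monic integer polynomial f(x) = x^3 + 51x + 43 must be an integer dividing the constant term 43, i.e. one of ±{1, 43}. Evaluating: f(1) = 95, f(-1) = -9, f(43) = 81743, f(-43) = -81657; none is 0, so f has no rational root and is therefore irreducible over Q (a cubic with no linear factor over a field is irreducible). For an irreducible cubic, the Galois group is A_3 or S_3 according as the discriminant disc(f) = -4a^3 - 27b^2 = -4·(51)^3 - 27·(43)^2 = -580527 is or is not a square in Q. Here disc(f) = -580527 is not a perfect square in Q, so the Galois group of f over Q is not contained in A_3 and must be all of S_3. The splitting field has degree |S_3| = 6 over Q, so [K : Q] = 6.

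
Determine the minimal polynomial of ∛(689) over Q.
m_α(x) = x^3 - 689

α satisfies α^3 = 689, so x^3 - 689 annihilates α. By the rational root test, a rational root p/q (in lowest terms) of x^3 - 689 would satisfy p^3 = 689 q^3, forcing q = 1 and p^3 = 689; but 689 is not a perfect cube, contradiction. A monic cubic over Q with no rational root is irreducible (any nontrivial factorization would include a linear factor). Hence x^3 - 689 is the minimal polynomial of α, and in particular [Q(α):Q] = 3.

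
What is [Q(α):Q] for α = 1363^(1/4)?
[Q(α):Q] = 4

α is a root of x^4 - 1363. By Eisenstein's criterion at the prime p = 29 (which divides the constant term 1363 but p^2 = 841 does not, since 1363 is squarefree), x^4 - 1363 is irreducible over Q. Hence [Q(α):Q] = 4.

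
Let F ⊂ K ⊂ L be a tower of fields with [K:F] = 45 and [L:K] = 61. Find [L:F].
[L:F] = 2745

The tower law says that for any tower of field extensions F ⊂ K ⊂ L with finite degrees, [L:F] = [L:K] · [K:F]. Here this gives [L:F] = 61 · 45 = 2745.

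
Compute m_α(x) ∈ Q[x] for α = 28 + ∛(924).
m_α(x) = x^3 - 84x^2 + 2352x - 22876

Set β = α - 28 = ∛(924), so β^3 = 924. Then (α - 28)^3 - 924 = 0, i.e. α is a root of g(x) = (x - 28)^3 - 924 = x^3 - 84x^2 + 2352x - 22876. Since g(x) = h(x - 28) where h(x) = x^3 - 924, and h is irreducible over Q (because 924 is not a perfect cube, so h has no rational root, and a monic cubic with no rational root is irreducible), g is also irreducible (irreducibility is preserved under the substitution x → x - 28). Hence m_α(x) = x^3 - 84x^2 + 2352x - 22876.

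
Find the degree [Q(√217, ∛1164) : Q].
[Q(√217, ∛1164) : Q] = 6

Let L = Q(√217, ∛1164). Since Q(√217) ⊂ L and [Q(√217):Q] = 2, the tower law gives 2 | [L:Q]. Likewise Q(∛1164) ⊂ L with [Q(∛1164):Q] = 3 (because 1164 is not a perfect cube), so 3 | [L:Q]. As gcd(2,3) = 1, [L:Q] is divisible by 6. Conversely L is generated over Q by √217 and ∛1164, so [L:Q] ≤ 2·3 = 6. Therefore [Q(√217, ∛1164) : Q] = 6.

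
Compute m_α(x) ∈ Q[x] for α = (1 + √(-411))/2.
m_α(x) = x^2 - x + 103

From 2α - 1 = √(-411), squaring gives (2α - 1)^2 = -411, i.e. 4α^2 - 4α + 1 = -411, so α^2 - α + (1 + 411)/4 = 0. Since -411 ≡ 1 (mod 4), (1 + 411)/4 = 103 ∈ Z. The polynomial x^2 - x + 103 has discriminant 1 - 4·(103) = -411, which is not a perfect square in Q (d = -411 is squarefree and ≠ 1), so x^2 - x + 103 is irreducible over Q. It is the minimal polynomial of α.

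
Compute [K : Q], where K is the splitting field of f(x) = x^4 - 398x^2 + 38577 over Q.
[K : Q] = 4

Solving the quadratic in x^2: x^2 = (398 ± √(398^2 - 4·38577))/2 = (398 ± √4096)/2 = (398 ± 64)/2, giving x^2 = 167 or x^2 = 231. So f(x) = (x^2 - 167)(x^2 - 231) and the roots of f are ±√167, ±√231. Hence the splitting field is K = Q(√167, √231). Since 167 and 231 are distinct squarefree integers > 1, their product 38577 is not a perfect square, so √231 ∉ Q(√167). By the tower law [K:Q] = [Q(√167,√231):Q(√167)] · [Q(√167):Q] = 2 · 2 = 4.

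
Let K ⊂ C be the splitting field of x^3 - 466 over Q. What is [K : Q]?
[K : Q] = 6

The roots of x^3 - 466 are ∛466, ω∛466, ω^2∛466 where ω = e^(2πi/3) is a primitive cube root of unity, so K = Q(∛466, ω). Now [Q(∛466):Q] = 3 (since 466 is not a perfect cube, x^3 - 466 is irreducible) and [Q(ω):Q] = 2. Both 2 and 3 divide [K:Q], and [K:Q] ≤ 3·2 = 6, so [K:Q] = 6. (Equivalently: Q(∛466) ⊂ R but ω ∉ R, so [K : Q(∛466)] = 2.)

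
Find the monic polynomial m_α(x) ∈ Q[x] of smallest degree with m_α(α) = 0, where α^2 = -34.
m_α(x) = x^2 + 34

α satisfies α^2 + 34 = 0, so x^2 + 34 annihilates α. Since d = -34 is squarefree and ≠ 1, it is not a perfect square in Q, so x^2 + 34 has no rational root and is therefore irreducible over Q (a degree-2 polynomial over a field is irreducible iff it has no root). Hence m_α(x) = x^2 + 34.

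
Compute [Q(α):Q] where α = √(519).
[Q(α):Q] = 2

[Q(α):Q] equals the degree of the minimal polynomial of α. Here α^2 = 519 and x^2 - 519 is irreducible (d = 519 is squarefree, ≠ 1, hence not a square), so deg(m_α) = 2. Thus [Q(α):Q] = 2.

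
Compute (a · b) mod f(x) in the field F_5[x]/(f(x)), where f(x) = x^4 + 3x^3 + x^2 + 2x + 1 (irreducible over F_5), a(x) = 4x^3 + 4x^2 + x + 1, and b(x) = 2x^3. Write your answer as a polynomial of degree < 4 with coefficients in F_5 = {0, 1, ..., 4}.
a · b ≡ x^3 + 2x^2 + 2x + 3 (mod f(x))

Multiply in F_5[x]: a(x)·b(x) = (4x^3 + 4x^2 + x + 1)·(2x^3) = 3x^6 + 3x^5 + 2x^4 + 2x^3. This has degree ≥ 4, so divide by f(x) over F_5: 3x^6 + 3x^5 + 2x^4 + 2x^3 = (3x^2 + 4x + 2)·(x^4 + 3x^3 + x^2 + 2x + 1) + (x^3 + 2x^2 + 2x + 3). Hence a·b ≡ x^3 + 2x^2 + 2x + 3 (mod f). (F_5[x]/(f) is a field with 5^4 = 625 elements since f is irreducible of degree 4.)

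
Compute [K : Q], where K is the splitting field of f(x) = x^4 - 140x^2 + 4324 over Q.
[K : Q] = 4

Solving the quadratic in x^2: x^2 = (140 ± √(140^2 - 4·4324))/2 = (140 ± √2304)/2 = (140 ± 48)/2, giving x^2 = 46 or x^2 = 94. So f(x) = (x^2 - 46)(x^2 - 94) and the roots of f are ±√46, ±√94. Hence the splitting field is K = Q(√46, √94). Since 46 and 94 are distinct squarefree integers > 1, their product 4324 is not a perfect square, so √94 ∉ Q(√46). By the tower law [K:Q] = [Q(√46,√94):Q(√46)] · [Q(√46):Q] = 2 · 2 = 4.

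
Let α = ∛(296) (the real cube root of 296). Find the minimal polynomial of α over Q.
m_α(x) = x^3 - 296

α satisfies α^3 = 296, so x^3 - 296 annihilates α. By the rational root test, a rational root p/q (in lowest terms) of x^3 - 296 would satisfy p^3 = 296 q^3, forcing q = 1 and p^3 = 296; but 296 is not a perfect cube, contradiction. A monic cubic over Q with no rational root is irreducible (any nontrivial factorization would include a linear factor). Hence x^3 - 296 is the minimal polynomial of α, and in particular [Q(α):Q] = 3.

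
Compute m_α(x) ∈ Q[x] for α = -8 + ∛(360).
m_α(x) = x^3 + 24x^2 + 192x + 152

Set β = α + 8 = ∛(360), so β^3 = 360. Then (α + 8)^3 - 360 = 0, i.e. α is a root of g(x) = (x + 8)^3 - 360 = x^3 + 24x^2 + 192x + 152. Since g(x) = h(x + 8) where h(x) = x^3 - 360, and h is irreducible over Q (because 360 is not a perfect cube, so h has no rational root, and a monic cubic with no rational root is irreducible), g is also irreducible (irreducibility is preserved under the substitution x → x + 8). Hence m_α(x) = x^3 + 24x^2 + 192x + 152.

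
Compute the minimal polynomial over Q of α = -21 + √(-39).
m_α(x) = x^2 + 42x + 480

From α + 21 = √(-39), squaring gives (α + 21)^2 = -39, i.e. α^2 + 42α + 441 = -39, so α^2 + 42α + 480 = 0. The discriminant of x^2 + 42x + 480 is (42)^2 - 4·(480) = 1764 - 1920 = -156, and 4·(-39) is not a perfect square in Q since -39 is squarefree and ≠ 1. Hence x^2 + 42x + 480 is irreducible over Q and is the minimal polynomial of α.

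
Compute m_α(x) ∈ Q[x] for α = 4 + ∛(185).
m_α(x) = x^3 - 12x^2 + 48x - 249

Set β = α - 4 = ∛(185), so β^3 = 185. Then (α - 4)^3 - 185 = 0, i.e. α is a root of g(x) = (x - 4)^3 - 185 = x^3 - 12x^2 + 48x - 249. Since g(x) = h(x - 4) where h(x) = x^3 - 185, and h is irreducible over Q (because 185 is not a perfect cube, so h has no rational root, and a monic cubic with no rational root is irreducible), g is also irreducible (irreducibility is preserved under the substitution x → x - 4). Hence m_α(x) = x^3 - 12x^2 + 48x - 249.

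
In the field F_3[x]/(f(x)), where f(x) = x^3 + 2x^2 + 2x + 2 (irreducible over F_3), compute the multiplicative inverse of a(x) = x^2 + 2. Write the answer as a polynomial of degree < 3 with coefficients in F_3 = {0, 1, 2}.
a(x)^(-1) ≡ 2x + 1 (mod f(x))

Since f is irreducible over F_3, F_3[x]/(f) is a field and a(x) ≠ 0 has an inverse. Apply the extended Euclidean algorithm to f(x) and a(x) in F_3[x]: f(x) = (x + 2)·a(x) + (1). The last nonzero remainder is the constant 1 = gcd(f, a) in F_3. Back-substituting through the division chain expresses 1 = s(x)·a(x) + t(x)·f(x) with s(x) ≡ 2x + 1 (mod f), so a(x)^(-1) ≡ s(x) = 2x + 1 (mod f). Check: (x^2 + 2)·(2x + 1) = 2x^3 + x^2 + x + 2 ≡ 1 (mod x^3 + 2x^2 + 2x + 2).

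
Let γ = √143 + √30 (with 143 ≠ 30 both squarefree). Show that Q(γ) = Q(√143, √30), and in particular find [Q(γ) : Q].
[Q(γ) : Q] = 4 (equivalently, Q(γ) = Q(√143, √30))

Obviously Q(γ) ⊆ Q(√143, √30), and [Q(√143, √30):Q] = 4 (since 143, 30 are distinct squarefree integers > 1 with 4290 not a perfect square). To show equality we compute the minimal polynomial of γ. From γ = √143 + √30: γ^2 = 143 + 2√(4290) + 30 = 173 + 2√(4290), so γ^2 - 173 = 2√(4290); squaring, (γ^2 - 173)^2 = 4·4290, i.e. γ^4 - 346γ^2 + 29929 - 17160 = 0, i.e. γ^4 - 346γ^2 + 12769 = 0. So γ is a root of x^4 - 346x^2 + 12769. This polynomial is irreducible over Q: it has no rational root (each ±√143 ± √30 is irrational), and any factorization into two quadratics over Q would force √(4290) ∈ Q (pairing opposite roots) or √143, √30 ∈ Q (other pairings), all impossible. Hence [Q(γ):Q] = 4 = [Q(√143, √30):Q], so Q(γ) = Q(√143, √30).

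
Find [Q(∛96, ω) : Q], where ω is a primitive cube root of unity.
[Q(∛96, ω) : Q] = 6

[Q(∛96):Q] = 3 (min poly x^3 - 96, irreducible since 96 is not a perfect cube). [Q(ω):Q] = 2 (min poly x^2 + x + 1). Since Q(∛96) ⊂ R and ω ∉ R, we have ω ∉ Q(∛96), so x^2 + x + 1 remains irreducible over Q(∛96) and [Q(∛96, ω) : Q(∛96)] = 2. By the tower law, [Q(∛96, ω) : Q] = 3 · 2 = 6. (In fact Q(∛96, ω) is the splitting field of x^3 - 96 over Q.)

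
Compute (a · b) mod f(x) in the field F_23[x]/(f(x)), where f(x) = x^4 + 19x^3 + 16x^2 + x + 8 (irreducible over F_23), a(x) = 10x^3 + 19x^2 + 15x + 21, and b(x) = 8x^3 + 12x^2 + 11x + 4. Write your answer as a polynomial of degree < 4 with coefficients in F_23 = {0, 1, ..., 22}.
a · b ≡ 12x^3 + 9x^2 + 12x + 21 (mod f(x))

Multiply in F_23[x]: a(x)·b(x) = (10x^3 + 19x^2 + 15x + 21)·(8x^3 + 12x^2 + 11x + 4) = 11x^6 + 19x^5 + 21x^4 + 22x^3 + 10x^2 + 15x + 15. This has degree ≥ 4, so divide by f(x) over F_23: 11x^6 + 19x^5 + 21x^4 + 22x^3 + 10x^2 + 15x + 15 = (11x^2 + 17x + 5)·(x^4 + 19x^3 + 16x^2 + x + 8) + (12x^3 + 9x^2 + 12x + 21). Hence a·b ≡ 12x^3 + 9x^2 + 12x + 21 (mod f). (F_23[x]/(f) is a field with 23^4 = 279841 elements since f is irreducible of degree 4.)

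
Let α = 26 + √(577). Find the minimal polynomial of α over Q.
m_α(x) = x^2 - 52x + 99

From α - 26 = √(577), squaring gives (α - 26)^2 = 577, i.e. α^2 - 52α + 676 = 577, so α^2 - 52α + 99 = 0. The discriminant of x^2 - 52x + 99 is (-52)^2 - 4·(99) = 2704 - 396 = 2308, and 4·(577) is not a perfect square in Q since 577 is squarefree and ≠ 1. Hence x^2 - 52x + 99 is irreducible over Q and is the minimal polynomial of α.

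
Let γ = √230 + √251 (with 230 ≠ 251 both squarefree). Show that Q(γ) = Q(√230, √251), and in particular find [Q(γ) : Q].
[Q(γ) : Q] = 4 (equivalently, Q(γ) = Q(√230, √251))

Obviously Q(γ) ⊆ Q(√230, √251), and [Q(√230, √251):Q] = 4 (since 230, 251 are distinct squarefree integers > 1 with 57730 not a perfect square). To show equality we compute the minimal polynomial of γ. From γ = √230 + √251: γ^2 = 230 + 2√(57730) + 251 = 481 + 2√(57730), so γ^2 - 481 = 2√(57730); squaring, (γ^2 - 481)^2 = 4·57730, i.e. γ^4 - 962γ^2 + 231361 - 230920 = 0, i.e. γ^4 - 962γ^2 + 441 = 0. So γ is a root of x^4 - 962x^2 + 441. This polynomial is irreducible over Q: it has no rational root (each ±√230 ± √251 is irrational), and any factorization into two quadratics over Q would force √(57730) ∈ Q (pairing opposite roots) or √230, √251 ∈ Q (other pairings), all impossible. Hence [Q(γ):Q] = 4 = [Q(√230, √251):Q], so Q(γ) = Q(√230, √251).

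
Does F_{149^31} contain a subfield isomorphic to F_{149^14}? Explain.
No: F_{149^14} is not a subfield of F_{149^31}

F_{p^m} embeds in F_{p^n} iff m | n. Here 14 ∤ 31 (since 31 = 2·14 + 3 with remainder 3 ≠ 0), so F_{149^14} is not a subfield of F_{149^31}. Equivalently: if it were, the tower law would give 14 = [F_{149^14}:F_149] dividing [F_{149^31}:F_149] = 31, contradiction.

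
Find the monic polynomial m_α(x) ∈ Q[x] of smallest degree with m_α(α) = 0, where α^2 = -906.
m_α(x) = x^2 + 906

α satisfies α^2 + 906 = 0, so x^2 + 906 annihilates α. Since d = -906 is squarefree and ≠ 1, it is not a perfect square in Q, so x^2 + 906 has no rational root and is therefore irreducible over Q (a degree-2 polynomial over a field is irreducible iff it has no root). Hence m_α(x) = x^2 + 906.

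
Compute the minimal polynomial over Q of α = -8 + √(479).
m_α(x) = x^2 + 16x - 415

From α + 8 = √(479), squaring gives (α + 8)^2 = 479, i.e. α^2 + 16α + 64 = 479, so α^2 + 16α - 415 = 0. The discriminant of x^2 + 16x - 415 is (16)^2 - 4·(-415) = 256 + 1660 = 1916, and 4·(479) is not a perfect square in Q since 479 is squarefree and ≠ 1. Hence x^2 + 16x - 415 is irreducible over Q and is the minimal polynomial of α.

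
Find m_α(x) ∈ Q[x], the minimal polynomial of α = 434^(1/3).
m_α(x) = x^3 - 434

α satisfies α^3 = 434, so x^3 - 434 annihilates α. By the rational root test, a rational root p/q (in lowest terms) of x^3 - 434 would satisfy p^3 = 434 q^3, forcing q = 1 and p^3 = 434; but 434 is not a perfect cube, contradiction. A monic cubic over Q with no rational root is irreducible (any nontrivial factorization would include a linear factor). Hence x^3 - 434 is the minimal polynomial of α, and in particular [Q(α):Q] = 3.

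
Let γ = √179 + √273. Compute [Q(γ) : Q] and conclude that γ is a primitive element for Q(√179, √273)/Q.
[Q(γ) : Q] = 4 (equivalently, Q(γ) = Q(√179, √273))

Obviously Q(γ) ⊆ Q(√179, √273), and [Q(√179, √273):Q] = 4 (since 179, 273 are distinct squarefree integers > 1 with 48867 not a perfect square). To show equality we compute the minimal polynomial of γ. From γ = √179 + √273: γ^2 = 179 + 2√(48867) + 273 = 452 + 2√(48867), so γ^2 - 452 = 2√(48867); squaring, (γ^2 - 452)^2 = 4·48867, i.e. γ^4 - 904γ^2 + 204304 - 195468 = 0, i.e. γ^4 - 904γ^2 + 8836 = 0. So γ is a root of x^4 - 904x^2 + 8836. This polynomial is irreducible over Q: it has no rational root (each ±√179 ± √273 is irrational), and any factorization into two quadratics over Q would force √(48867) ∈ Q (pairing opposite roots) or √179, √273 ∈ Q (other pairings), all impossible. Hence [Q(γ):Q] = 4 = [Q(√179, √273):Q], so Q(γ) = Q(√179, √273).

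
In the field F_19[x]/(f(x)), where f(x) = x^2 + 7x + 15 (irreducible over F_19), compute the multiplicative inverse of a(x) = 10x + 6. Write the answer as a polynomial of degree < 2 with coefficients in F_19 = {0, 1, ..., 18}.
a(x)^(-1) ≡ 2x + 9 (mod f(x))

Since f is irreducible over F_19, F_19[x]/(f) is a field and a(x) ≠ 0 has an inverse. Apply the extended Euclidean algorithm to f(x) and a(x) in F_19[x]: f(x) = (2x + 9)·a(x) + (18). The last nonzero remainder is the constant 18 = gcd(f, a) in F_19. Back-substituting through the division chain expresses 18 = s(x)·a(x) + t(x)·f(x) with s(x) ≡ 17x + 10 (mod f), so (17x + 10)·a(x) ≡ 18 (mod f). Multiplying by 18^(-1) ≡ 18 in F_19 gives a(x)^(-1) ≡ 18·(17x + 10) ≡ 2x + 9 (mod f). Check: (10x + 6)·(2x + 9) = x^2 + 7x + 16 ≡ 1 (mod x^2 + 7x + 15).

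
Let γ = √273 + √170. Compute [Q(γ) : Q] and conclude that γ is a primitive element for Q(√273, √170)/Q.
[Q(γ) : Q] = 4 (equivalently, Q(γ) = Q(√273, √170))

Obviously Q(γ) ⊆ Q(√273, √170), and [Q(√273, √170):Q] = 4 (since 273, 170 are distinct squarefree integers > 1 with 46410 not a perfect square). To show equality we compute the minimal polynomial of γ. From γ = √273 + √170: γ^2 = 273 + 2√(46410) + 170 = 443 + 2√(46410), so γ^2 - 443 = 2√(46410); squaring, (γ^2 - 443)^2 = 4·46410, i.e. γ^4 - 886γ^2 + 196249 - 185640 = 0, i.e. γ^4 - 886γ^2 + 10609 = 0. So γ is a root of x^4 - 886x^2 + 10609. This polynomial is irreducible over Q: it has no rational root (each ±√273 ± √170 is irrational), and any factorization into two quadratics over Q would force √(46410) ∈ Q (pairing opposite roots) or √273, √170 ∈ Q (other pairings), all impossible. Hence [Q(γ):Q] = 4 = [Q(√273, √170):Q], so Q(γ) = Q(√273, √170).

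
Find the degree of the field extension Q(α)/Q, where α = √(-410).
[Q(α):Q] = 2

[Q(α):Q] equals the degree of the minimal polynomial of α. Here α^2 = -410 and x^2 + 410 is irreducible (d = -410 is squarefree, ≠ 1, hence not a square), so deg(m_α) = 2. Thus [Q(α):Q] = 2.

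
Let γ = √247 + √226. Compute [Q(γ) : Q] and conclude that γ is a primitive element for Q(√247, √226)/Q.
[Q(γ) : Q] = 4 (equivalently, Q(γ) = Q(√247, √226))

Obviously Q(γ) ⊆ Q(√247, √226), and [Q(√247, √226):Q] = 4 (since 247, 226 are distinct squarefree integers > 1 with 55822 not a perfect square). To show equality we compute the minimal polynomial of γ. From γ = √247 + √226: γ^2 = 247 + 2√(55822) + 226 = 473 + 2√(55822), so γ^2 - 473 = 2√(55822); squaring, (γ^2 - 473)^2 = 4·55822, i.e. γ^4 - 946γ^2 + 223729 - 223288 = 0, i.e. γ^4 - 946γ^2 + 441 = 0. So γ is a root of x^4 - 946x^2 + 441. This polynomial is irreducible over Q: it has no rational root (each ±√247 ± √226 is irrational), and any factorization into two quadratics over Q would force √(55822) ∈ Q (pairing opposite roots) or √247, √226 ∈ Q (other pairings), all impossible. Hence [Q(γ):Q] = 4 = [Q(√247, √226):Q], so Q(γ) = Q(√247, √226).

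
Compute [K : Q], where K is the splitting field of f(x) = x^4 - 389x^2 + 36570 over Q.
[K : Q] = 4

Solving the quadratic in x^2: x^2 = (389 ± √(389^2 - 4·36570))/2 = (389 ± √5041)/2 = (389 ± 71)/2, giving x^2 = 230 or x^2 = 159. So f(x) = (x^2 - 230)(x^2 - 159) and the roots of f are ±√230, ±√159. Hence the splitting field is K = Q(√230, √159). Since 230 and 159 are distinct squarefree integers > 1, their product 36570 is not a perfect square, so √159 ∉ Q(√230). By the tower law [K:Q] = [Q(√230,√159):Q(√230)] · [Q(√230):Q] = 2 · 2 = 4.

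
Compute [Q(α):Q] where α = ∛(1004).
[Q(α):Q] = 3

The minimal polynomial of α is x^3 - 1004, irreducible over Q since 1004 is not a perfect cube (so x^3 - 1004 has no rational root). Hence [Q(α):Q] = deg(m_α) = 3.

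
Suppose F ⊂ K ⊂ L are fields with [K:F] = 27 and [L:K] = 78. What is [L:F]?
[L:F] = 2106

The tower law says that for any tower of field extensions F ⊂ K ⊂ L with finite degrees, [L:F] = [L:K] · [K:F]. Here this gives [L:F] = 78 · 27 = 2106.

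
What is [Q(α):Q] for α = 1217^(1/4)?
[Q(α):Q] = 4

α is a root of x^4 - 1217. By Eisenstein's criterion at the prime p = 1217 (which divides the constant term 1217 but p^2 = 1481089 does not, since 1217 is squarefree), x^4 - 1217 is irreducible over Q. Hence [Q(α):Q] = 4.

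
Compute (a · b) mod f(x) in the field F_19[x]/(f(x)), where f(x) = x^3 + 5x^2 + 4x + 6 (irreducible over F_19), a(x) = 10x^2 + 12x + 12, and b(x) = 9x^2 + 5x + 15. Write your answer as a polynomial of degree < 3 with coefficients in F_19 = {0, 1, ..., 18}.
a · b ≡ 12x^2 + 13x + 13 (mod f(x))

Multiply in F_19[x]: a(x)·b(x) = (10x^2 + 12x + 12)·(9x^2 + 5x + 15) = 14x^4 + 6x^3 + 14x^2 + 12x + 9. This has degree ≥ 3, so divide by f(x) over F_19: 14x^4 + 6x^3 + 14x^2 + 12x + 9 = (14x + 12)·(x^3 + 5x^2 + 4x + 6) + (12x^2 + 13x + 13). Hence a·b ≡ 12x^2 + 13x + 13 (mod f). (F_19[x]/(f) is a field with 19^3 = 6859 elements since f is irreducible of degree 3.)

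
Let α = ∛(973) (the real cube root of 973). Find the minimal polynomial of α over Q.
m_α(x) = x^3 - 973

α satisfies α^3 = 973, so x^3 - 973 annihilates α. By the rational root test, a rational root p/q (in lowest terms) of x^3 - 973 would satisfy p^3 = 973 q^3, forcing q = 1 and p^3 = 973; but 973 is not a perfect cube, contradiction. A monic cubic over Q with no rational root is irreducible (any nontrivial factorization would include a linear factor). Hence x^3 - 973 is the minimal polynomial of α, and in particular [Q(α):Q] = 3.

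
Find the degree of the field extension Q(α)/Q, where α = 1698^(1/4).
[Q(α):Q] = 4

α is a root of x^4 - 1698. By Eisenstein's criterion at the prime p = 2 (which divides the constant term 1698 but p^2 = 4 does not, since 1698 is squarefree), x^4 - 1698 is irreducible over Q. Hence [Q(α):Q] = 4.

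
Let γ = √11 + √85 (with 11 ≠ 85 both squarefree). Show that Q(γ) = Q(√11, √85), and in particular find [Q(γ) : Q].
[Q(γ) : Q] = 4 (equivalently, Q(γ) = Q(√11, √85))

Obviously Q(γ) ⊆ Q(√11, √85), and [Q(√11, √85):Q] = 4 (since 11, 85 are distinct squarefree integers > 1 with 935 not a perfect square). To show equality we compute the minimal polynomial of γ. From γ = √11 + √85: γ^2 = 11 + 2√(935) + 85 = 96 + 2√(935), so γ^2 - 96 = 2√(935); squaring, (γ^2 - 96)^2 = 4·935, i.e. γ^4 - 192γ^2 + 9216 - 3740 = 0, i.e. γ^4 - 192γ^2 + 5476 = 0. So γ is a root of x^4 - 192x^2 + 5476. This polynomial is irreducible over Q: it has no rational root (each ±√11 ± √85 is irrational), and any factorization into two quadratics over Q would force √(935) ∈ Q (pairing opposite roots) or √11, √85 ∈ Q (other pairings), all impossible. Hence [Q(γ):Q] = 4 = [Q(√11, √85):Q], so Q(γ) = Q(√11, √85).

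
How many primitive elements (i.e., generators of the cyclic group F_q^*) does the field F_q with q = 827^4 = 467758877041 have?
There are φ(467758877040) = 92783370240 primitive elements

F_q^* is cyclic of order q - 1 = 467758877040. A cyclic group of order m has exactly φ(m) generators. Here m = 467758877040 = 2^4 · 3^2 · 5 · 7 · 13 · 23 · 59 · 5261, so the number of primitive elements is φ(467758877040) = 92783370240.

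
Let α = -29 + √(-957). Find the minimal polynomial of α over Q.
m_α(x) = x^2 + 58x + 1798

From α + 29 = √(-957), squaring gives (α + 29)^2 = -957, i.e. α^2 + 58α + 841 = -957, so α^2 + 58α + 1798 = 0. The discriminant of x^2 + 58x + 1798 is (58)^2 - 4·(1798) = 3364 - 7192 = -3828, and 4·(-957) is not a perfect square in Q since -957 is squarefree and ≠ 1. Hence x^2 + 58x + 1798 is irreducible over Q and is the minimal polynomial of α.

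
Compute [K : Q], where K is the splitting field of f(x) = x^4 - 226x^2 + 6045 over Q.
[K : Q] = 4

Solving the quadratic in x^2: x^2 = (226 ± √(226^2 - 4·6045))/2 = (226 ± √26896)/2 = (226 ± 164)/2, giving x^2 = 31 or x^2 = 195. So f(x) = (x^2 - 31)(x^2 - 195) and the roots of f are ±√31, ±√195. Hence the splitting field is K = Q(√31, √195). Since 31 and 195 are distinct squarefree integers > 1, their product 6045 is not a perfect square, so √195 ∉ Q(√31). By the tower law [K:Q] = [Q(√31,√195):Q(√31)] · [Q(√31):Q] = 2 · 2 = 4.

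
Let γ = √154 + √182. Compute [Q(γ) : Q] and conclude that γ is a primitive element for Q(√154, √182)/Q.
[Q(γ) : Q] = 4 (equivalently, Q(γ) = Q(√154, √182))

Obviously Q(γ) ⊆ Q(√154, √182), and [Q(√154, √182):Q] = 4 (since 154, 182 are distinct squarefree integers > 1 with 28028 not a perfect square). To show equality we compute the minimal polynomial of γ. From γ = √154 + √182: γ^2 = 154 + 2√(28028) + 182 = 336 + 2√(28028), so γ^2 - 336 = 2√(28028); squaring, (γ^2 - 336)^2 = 4·28028, i.e. γ^4 - 672γ^2 + 112896 - 112112 = 0, i.e. γ^4 - 672γ^2 + 784 = 0. So γ is a root of x^4 - 672x^2 + 784. This polynomial is irreducible over Q: it has no rational root (each ±√154 ± √182 is irrational), and any factorization into two quadratics over Q would force √(28028) ∈ Q (pairing opposite roots) or √154, √182 ∈ Q (other pairings), all impossible. Hence [Q(γ):Q] = 4 = [Q(√154, √182):Q], so Q(γ) = Q(√154, √182).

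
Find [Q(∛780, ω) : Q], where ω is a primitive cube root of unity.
[Q(∛780, ω) : Q] = 6

[Q(∛780):Q] = 3 (min poly x^3 - 780, irreducible since 780 is not a perfect cube). [Q(ω):Q] = 2 (min poly x^2 + x + 1). Since Q(∛780) ⊂ R and ω ∉ R, we have ω ∉ Q(∛780), so x^2 + x + 1 remains irreducible over Q(∛780) and [Q(∛780, ω) : Q(∛780)] = 2. By the tower law, [Q(∛780, ω) : Q] = 3 · 2 = 6. (In fact Q(∛780, ω) is the splitting field of x^3 - 780 over Q.)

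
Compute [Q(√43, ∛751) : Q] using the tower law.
[Q(√43, ∛751) : Q] = 6

Let L = Q(√43, ∛751). Since Q(√43) ⊂ L and [Q(√43):Q] = 2, the tower law gives 2 | [L:Q]. Likewise Q(∛751) ⊂ L with [Q(∛751):Q] = 3 (because 751 is not a perfect cube), so 3 | [L:Q]. As gcd(2,3) = 1, [L:Q] is divisible by 6. Conversely L is generated over Q by √43 and ∛751, so [L:Q] ≤ 2·3 = 6. Therefore [Q(√43, ∛751) : Q] = 6.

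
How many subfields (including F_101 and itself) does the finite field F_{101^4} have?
F_{101^4} has 3 subfields

The subfields of F_{p^n} are exactly the fields F_{p^d} for d | n (each is the fixed field of the unique index-d subgroup of Gal(F_{p^n}/F_p) ≅ Z/nZ). The divisors of n = 4 are {1, 2, 4}, giving 3 subfields: F_{101^1}, F_{101^2}, F_{101^4}.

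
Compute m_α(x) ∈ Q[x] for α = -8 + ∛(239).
m_α(x) = x^3 + 24x^2 + 192x + 273

Set β = α + 8 = ∛(239), so β^3 = 239. Then (α + 8)^3 - 239 = 0, i.e. α is a root of g(x) = (x + 8)^3 - 239 = x^3 + 24x^2 + 192x + 273. Since g(x) = h(x + 8) where h(x) = x^3 - 239, and h is irreducible over Q (because 239 is not a perfect cube, so h has no rational root, and a monic cubic with no rational root is irreducible), g is also irreducible (irreducibility is preserved under the substitution x → x + 8). Hence m_α(x) = x^3 + 24x^2 + 192x + 273.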